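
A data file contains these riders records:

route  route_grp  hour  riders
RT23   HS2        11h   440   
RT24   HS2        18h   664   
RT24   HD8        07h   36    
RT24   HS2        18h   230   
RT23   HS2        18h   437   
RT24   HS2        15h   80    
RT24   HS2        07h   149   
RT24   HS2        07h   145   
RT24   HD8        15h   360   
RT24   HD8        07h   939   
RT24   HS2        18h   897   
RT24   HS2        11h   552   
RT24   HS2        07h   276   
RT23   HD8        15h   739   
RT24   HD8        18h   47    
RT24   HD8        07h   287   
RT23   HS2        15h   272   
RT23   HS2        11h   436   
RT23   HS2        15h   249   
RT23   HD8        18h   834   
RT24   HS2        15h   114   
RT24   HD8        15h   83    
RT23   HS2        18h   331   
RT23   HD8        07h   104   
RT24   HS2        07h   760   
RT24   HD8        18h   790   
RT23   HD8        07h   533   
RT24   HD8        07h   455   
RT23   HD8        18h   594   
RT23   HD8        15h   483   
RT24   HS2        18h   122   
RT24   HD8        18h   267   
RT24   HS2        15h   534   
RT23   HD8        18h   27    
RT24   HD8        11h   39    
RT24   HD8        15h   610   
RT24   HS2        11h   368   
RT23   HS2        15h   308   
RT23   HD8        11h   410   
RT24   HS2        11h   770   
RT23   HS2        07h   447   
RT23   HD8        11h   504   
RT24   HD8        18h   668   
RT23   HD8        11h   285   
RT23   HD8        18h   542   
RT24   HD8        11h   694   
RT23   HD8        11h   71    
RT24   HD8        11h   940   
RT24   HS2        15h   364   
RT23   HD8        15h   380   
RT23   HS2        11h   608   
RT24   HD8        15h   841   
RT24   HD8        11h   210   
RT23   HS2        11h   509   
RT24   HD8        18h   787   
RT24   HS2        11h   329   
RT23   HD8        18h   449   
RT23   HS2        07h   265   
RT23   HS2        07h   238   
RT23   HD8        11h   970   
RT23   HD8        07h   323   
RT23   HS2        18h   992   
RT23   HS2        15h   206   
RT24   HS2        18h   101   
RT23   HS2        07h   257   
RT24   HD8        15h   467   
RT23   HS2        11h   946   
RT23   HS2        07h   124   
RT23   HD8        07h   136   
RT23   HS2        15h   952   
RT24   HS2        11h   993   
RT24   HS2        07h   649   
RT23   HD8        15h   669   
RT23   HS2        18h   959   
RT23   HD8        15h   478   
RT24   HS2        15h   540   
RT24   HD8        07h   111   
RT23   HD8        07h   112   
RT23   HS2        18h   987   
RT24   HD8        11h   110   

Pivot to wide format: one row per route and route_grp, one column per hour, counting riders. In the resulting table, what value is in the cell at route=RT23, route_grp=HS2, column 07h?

Rows with route=RT23, route_grp=HS2 and hour=07h: riders values are 447, 265, 238, 257, 124.
5 rows match — count = 5.

5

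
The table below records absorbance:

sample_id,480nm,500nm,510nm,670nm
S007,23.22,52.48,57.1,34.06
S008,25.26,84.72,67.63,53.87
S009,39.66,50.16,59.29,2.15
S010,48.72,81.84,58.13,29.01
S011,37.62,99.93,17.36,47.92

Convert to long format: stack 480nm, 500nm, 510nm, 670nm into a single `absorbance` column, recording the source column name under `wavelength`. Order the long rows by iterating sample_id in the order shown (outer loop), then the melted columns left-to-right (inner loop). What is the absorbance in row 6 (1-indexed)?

84.72

20 rows total (5 × 4). Row 6: index ⌊(6-1)/4⌋ = 1 into sample_id → S008; (6-1) mod 4 = 1 into the melted columns → 500nm.
So row 6 is (S008, 500nm, 84.72); absorbance = 84.72.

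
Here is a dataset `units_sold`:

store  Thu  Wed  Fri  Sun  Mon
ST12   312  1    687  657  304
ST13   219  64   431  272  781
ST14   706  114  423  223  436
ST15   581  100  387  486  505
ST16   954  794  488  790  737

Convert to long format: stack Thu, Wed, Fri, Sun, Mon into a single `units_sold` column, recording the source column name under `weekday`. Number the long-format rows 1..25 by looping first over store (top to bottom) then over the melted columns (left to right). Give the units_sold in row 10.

25 rows total (5 × 5). Row 10: index ⌊(10-1)/5⌋ = 1 into store → ST13; (10-1) mod 5 = 4 into the melted columns → Mon.
So row 10 is (ST13, Mon, 781); units_sold = 781.

781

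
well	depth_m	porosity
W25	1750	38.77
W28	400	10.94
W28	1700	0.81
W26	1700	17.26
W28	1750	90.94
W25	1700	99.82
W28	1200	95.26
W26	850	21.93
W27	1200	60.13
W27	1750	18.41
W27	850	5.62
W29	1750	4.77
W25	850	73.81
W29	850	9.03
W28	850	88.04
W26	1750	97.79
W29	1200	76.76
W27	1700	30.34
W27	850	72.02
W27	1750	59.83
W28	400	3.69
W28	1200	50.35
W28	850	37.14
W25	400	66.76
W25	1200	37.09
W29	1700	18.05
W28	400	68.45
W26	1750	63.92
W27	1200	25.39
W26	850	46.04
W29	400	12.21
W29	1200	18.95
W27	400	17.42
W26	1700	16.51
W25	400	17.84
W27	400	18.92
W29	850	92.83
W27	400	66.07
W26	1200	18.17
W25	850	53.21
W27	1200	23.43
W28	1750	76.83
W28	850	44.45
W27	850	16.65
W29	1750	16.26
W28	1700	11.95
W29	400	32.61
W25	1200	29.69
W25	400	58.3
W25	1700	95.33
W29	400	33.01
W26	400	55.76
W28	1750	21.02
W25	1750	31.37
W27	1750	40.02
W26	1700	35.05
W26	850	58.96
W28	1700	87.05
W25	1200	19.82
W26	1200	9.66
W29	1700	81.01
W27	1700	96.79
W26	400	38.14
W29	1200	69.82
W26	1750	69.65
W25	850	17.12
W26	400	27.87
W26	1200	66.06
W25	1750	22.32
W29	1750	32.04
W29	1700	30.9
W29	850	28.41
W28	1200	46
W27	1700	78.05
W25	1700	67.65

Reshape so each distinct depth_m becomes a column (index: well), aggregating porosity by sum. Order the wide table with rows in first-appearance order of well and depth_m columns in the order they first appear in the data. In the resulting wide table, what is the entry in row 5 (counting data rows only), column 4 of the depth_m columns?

165.53

With rows in first-appearance order of well, row 5 is well=W29. depth_m columns in first-appearance order: 1750, 400, 1700, 1200, 850; column 4 is 1200.
Long rows with well=W29, depth_m=1200: 76.76 + 18.95 + 69.82 = 165.53.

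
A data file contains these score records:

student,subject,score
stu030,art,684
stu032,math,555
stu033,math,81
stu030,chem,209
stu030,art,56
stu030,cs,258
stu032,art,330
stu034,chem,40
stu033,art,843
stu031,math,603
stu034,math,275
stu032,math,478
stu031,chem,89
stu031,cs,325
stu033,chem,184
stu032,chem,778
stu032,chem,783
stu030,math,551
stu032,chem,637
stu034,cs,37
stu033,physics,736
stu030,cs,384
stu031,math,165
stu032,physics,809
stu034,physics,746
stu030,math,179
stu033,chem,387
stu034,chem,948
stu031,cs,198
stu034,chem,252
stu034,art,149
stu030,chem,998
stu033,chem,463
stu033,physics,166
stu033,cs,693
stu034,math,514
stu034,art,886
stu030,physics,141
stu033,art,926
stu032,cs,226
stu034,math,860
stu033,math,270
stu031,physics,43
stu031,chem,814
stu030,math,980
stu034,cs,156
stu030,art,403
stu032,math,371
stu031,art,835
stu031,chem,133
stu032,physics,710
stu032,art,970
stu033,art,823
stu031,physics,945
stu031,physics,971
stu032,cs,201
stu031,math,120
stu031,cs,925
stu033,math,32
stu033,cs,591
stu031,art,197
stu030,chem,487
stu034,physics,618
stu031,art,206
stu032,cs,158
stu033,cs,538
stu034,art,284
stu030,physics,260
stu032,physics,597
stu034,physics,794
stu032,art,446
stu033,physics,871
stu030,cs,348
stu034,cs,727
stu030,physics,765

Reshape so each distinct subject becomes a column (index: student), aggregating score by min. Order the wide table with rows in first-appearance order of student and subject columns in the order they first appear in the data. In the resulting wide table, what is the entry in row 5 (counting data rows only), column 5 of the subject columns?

43

With rows in first-appearance order of student, row 5 is student=stu031. subject columns in first-appearance order: art, math, chem, cs, physics; column 5 is physics.
Long rows with student=stu031, subject=physics: min(43, 945, 971) = 43.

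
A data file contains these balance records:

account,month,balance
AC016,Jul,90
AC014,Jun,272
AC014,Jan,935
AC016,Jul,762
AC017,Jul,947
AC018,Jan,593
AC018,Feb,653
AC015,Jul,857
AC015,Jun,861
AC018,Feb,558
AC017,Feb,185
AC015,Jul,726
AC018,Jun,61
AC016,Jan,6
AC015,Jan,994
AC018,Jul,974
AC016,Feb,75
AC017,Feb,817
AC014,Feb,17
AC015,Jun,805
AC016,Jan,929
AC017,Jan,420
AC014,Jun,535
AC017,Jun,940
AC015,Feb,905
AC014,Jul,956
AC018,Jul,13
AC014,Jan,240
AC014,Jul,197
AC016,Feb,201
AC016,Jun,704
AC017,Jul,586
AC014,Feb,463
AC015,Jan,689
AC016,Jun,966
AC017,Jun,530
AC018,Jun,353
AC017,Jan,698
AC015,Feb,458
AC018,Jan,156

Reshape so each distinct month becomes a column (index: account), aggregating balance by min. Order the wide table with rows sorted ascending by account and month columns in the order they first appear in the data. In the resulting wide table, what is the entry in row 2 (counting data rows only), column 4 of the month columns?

With rows sorted ascending by account, row 2 is account=AC015. month columns in first-appearance order: Jul, Jun, Jan, Feb; column 4 is Feb.
Long rows with account=AC015, month=Feb: min(905, 458) = 458.

458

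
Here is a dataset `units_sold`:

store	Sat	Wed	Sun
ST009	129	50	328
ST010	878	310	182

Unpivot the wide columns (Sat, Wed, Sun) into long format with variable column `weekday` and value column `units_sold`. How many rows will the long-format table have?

2 store values × 3 melted columns = 6 rows.

6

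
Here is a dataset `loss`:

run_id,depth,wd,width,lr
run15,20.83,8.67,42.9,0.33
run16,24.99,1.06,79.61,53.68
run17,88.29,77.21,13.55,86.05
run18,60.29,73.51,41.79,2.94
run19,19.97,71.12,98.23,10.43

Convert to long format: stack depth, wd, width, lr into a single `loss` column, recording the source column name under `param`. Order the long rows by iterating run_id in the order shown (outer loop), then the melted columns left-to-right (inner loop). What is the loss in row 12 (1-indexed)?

86.05

20 rows total (5 × 4). Row 12: index ⌊(12-1)/4⌋ = 2 into run_id → run17; (12-1) mod 4 = 3 into the melted columns → lr.
So row 12 is (run17, lr, 86.05); loss = 86.05.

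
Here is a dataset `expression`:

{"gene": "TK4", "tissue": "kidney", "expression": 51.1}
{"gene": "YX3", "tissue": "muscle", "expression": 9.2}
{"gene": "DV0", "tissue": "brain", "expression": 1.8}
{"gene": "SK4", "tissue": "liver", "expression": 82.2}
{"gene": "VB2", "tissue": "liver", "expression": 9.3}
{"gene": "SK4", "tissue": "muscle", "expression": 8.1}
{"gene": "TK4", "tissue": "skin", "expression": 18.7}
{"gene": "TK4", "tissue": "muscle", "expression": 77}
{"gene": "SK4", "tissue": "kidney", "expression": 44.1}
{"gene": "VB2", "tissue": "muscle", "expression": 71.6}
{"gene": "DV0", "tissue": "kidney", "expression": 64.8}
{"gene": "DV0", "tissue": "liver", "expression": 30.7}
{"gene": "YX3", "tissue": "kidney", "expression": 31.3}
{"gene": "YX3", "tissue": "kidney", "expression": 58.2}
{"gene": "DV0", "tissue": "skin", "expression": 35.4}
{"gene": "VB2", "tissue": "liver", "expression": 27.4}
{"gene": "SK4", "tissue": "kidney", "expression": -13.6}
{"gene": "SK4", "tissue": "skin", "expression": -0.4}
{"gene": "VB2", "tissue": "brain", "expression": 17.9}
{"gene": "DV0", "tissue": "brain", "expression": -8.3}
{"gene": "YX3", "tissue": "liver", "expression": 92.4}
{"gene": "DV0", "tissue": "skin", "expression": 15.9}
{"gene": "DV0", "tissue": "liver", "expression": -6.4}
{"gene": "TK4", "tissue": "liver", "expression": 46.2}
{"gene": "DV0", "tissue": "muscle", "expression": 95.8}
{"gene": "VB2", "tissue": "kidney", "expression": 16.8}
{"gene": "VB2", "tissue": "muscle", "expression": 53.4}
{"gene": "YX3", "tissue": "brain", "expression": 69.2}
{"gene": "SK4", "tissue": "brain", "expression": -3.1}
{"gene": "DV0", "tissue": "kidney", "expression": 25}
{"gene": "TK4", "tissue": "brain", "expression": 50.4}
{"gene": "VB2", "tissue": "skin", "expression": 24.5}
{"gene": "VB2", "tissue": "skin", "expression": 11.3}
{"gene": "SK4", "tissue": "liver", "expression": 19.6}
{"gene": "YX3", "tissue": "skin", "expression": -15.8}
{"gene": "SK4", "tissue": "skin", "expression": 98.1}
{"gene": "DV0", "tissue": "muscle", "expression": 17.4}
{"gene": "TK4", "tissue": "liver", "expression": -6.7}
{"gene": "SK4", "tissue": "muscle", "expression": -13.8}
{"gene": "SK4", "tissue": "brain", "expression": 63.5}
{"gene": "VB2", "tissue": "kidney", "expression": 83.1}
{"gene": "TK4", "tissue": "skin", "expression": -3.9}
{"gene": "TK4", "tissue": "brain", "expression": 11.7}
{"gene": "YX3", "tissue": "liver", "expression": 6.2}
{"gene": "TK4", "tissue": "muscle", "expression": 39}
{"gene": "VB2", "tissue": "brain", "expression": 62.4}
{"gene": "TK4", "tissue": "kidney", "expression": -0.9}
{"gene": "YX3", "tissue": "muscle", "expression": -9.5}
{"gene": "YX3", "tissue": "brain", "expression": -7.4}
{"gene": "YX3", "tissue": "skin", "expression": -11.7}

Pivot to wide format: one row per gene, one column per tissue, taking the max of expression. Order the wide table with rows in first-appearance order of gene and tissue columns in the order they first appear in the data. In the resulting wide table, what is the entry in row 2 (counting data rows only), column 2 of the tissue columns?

With rows in first-appearance order of gene, row 2 is gene=YX3. tissue columns in first-appearance order: kidney, muscle, brain, liver, skin; column 2 is muscle.
Long rows with gene=YX3, tissue=muscle: max(9.2, -9.5) = 9.2.

9.2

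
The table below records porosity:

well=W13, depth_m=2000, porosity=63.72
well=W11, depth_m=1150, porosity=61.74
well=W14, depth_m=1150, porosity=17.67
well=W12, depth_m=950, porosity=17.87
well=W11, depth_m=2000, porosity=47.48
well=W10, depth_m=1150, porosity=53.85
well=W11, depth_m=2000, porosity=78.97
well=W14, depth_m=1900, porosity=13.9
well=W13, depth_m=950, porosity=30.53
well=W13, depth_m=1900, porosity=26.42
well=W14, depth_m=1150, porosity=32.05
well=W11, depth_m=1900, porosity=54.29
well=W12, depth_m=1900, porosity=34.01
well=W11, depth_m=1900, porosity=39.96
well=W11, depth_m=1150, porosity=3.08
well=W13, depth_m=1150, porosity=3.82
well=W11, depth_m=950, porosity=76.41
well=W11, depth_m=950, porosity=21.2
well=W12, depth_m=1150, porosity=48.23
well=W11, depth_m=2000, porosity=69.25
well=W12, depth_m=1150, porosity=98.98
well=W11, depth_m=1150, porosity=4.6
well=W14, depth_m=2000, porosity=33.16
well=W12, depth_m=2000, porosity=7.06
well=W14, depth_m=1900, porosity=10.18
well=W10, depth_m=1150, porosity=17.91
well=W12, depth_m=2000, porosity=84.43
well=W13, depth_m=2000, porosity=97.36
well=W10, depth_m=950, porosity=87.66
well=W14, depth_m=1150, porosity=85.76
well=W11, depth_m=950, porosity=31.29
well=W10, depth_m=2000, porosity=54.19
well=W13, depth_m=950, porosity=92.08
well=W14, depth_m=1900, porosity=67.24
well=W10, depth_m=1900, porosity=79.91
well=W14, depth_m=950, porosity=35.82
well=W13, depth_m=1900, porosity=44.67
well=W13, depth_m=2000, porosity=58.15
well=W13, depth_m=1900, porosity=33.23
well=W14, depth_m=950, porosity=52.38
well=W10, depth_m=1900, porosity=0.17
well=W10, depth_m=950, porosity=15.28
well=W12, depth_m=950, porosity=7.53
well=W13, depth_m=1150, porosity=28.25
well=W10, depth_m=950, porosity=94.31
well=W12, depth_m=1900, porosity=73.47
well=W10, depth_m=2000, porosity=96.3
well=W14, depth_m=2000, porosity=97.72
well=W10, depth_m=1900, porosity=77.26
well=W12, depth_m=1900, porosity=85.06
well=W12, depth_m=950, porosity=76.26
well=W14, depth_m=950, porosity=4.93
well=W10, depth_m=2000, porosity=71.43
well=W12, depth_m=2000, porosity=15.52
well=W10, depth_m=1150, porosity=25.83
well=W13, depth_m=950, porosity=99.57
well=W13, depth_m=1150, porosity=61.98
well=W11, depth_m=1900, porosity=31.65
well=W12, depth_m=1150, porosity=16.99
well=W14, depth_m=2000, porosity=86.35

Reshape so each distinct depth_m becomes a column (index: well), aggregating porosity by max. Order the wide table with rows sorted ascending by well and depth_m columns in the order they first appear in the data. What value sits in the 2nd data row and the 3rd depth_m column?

76.41

With rows sorted ascending by well, row 2 is well=W11. depth_m columns in first-appearance order: 2000, 1150, 950, 1900; column 3 is 950.
Long rows with well=W11, depth_m=950: max(76.41, 21.2, 31.29) = 76.41.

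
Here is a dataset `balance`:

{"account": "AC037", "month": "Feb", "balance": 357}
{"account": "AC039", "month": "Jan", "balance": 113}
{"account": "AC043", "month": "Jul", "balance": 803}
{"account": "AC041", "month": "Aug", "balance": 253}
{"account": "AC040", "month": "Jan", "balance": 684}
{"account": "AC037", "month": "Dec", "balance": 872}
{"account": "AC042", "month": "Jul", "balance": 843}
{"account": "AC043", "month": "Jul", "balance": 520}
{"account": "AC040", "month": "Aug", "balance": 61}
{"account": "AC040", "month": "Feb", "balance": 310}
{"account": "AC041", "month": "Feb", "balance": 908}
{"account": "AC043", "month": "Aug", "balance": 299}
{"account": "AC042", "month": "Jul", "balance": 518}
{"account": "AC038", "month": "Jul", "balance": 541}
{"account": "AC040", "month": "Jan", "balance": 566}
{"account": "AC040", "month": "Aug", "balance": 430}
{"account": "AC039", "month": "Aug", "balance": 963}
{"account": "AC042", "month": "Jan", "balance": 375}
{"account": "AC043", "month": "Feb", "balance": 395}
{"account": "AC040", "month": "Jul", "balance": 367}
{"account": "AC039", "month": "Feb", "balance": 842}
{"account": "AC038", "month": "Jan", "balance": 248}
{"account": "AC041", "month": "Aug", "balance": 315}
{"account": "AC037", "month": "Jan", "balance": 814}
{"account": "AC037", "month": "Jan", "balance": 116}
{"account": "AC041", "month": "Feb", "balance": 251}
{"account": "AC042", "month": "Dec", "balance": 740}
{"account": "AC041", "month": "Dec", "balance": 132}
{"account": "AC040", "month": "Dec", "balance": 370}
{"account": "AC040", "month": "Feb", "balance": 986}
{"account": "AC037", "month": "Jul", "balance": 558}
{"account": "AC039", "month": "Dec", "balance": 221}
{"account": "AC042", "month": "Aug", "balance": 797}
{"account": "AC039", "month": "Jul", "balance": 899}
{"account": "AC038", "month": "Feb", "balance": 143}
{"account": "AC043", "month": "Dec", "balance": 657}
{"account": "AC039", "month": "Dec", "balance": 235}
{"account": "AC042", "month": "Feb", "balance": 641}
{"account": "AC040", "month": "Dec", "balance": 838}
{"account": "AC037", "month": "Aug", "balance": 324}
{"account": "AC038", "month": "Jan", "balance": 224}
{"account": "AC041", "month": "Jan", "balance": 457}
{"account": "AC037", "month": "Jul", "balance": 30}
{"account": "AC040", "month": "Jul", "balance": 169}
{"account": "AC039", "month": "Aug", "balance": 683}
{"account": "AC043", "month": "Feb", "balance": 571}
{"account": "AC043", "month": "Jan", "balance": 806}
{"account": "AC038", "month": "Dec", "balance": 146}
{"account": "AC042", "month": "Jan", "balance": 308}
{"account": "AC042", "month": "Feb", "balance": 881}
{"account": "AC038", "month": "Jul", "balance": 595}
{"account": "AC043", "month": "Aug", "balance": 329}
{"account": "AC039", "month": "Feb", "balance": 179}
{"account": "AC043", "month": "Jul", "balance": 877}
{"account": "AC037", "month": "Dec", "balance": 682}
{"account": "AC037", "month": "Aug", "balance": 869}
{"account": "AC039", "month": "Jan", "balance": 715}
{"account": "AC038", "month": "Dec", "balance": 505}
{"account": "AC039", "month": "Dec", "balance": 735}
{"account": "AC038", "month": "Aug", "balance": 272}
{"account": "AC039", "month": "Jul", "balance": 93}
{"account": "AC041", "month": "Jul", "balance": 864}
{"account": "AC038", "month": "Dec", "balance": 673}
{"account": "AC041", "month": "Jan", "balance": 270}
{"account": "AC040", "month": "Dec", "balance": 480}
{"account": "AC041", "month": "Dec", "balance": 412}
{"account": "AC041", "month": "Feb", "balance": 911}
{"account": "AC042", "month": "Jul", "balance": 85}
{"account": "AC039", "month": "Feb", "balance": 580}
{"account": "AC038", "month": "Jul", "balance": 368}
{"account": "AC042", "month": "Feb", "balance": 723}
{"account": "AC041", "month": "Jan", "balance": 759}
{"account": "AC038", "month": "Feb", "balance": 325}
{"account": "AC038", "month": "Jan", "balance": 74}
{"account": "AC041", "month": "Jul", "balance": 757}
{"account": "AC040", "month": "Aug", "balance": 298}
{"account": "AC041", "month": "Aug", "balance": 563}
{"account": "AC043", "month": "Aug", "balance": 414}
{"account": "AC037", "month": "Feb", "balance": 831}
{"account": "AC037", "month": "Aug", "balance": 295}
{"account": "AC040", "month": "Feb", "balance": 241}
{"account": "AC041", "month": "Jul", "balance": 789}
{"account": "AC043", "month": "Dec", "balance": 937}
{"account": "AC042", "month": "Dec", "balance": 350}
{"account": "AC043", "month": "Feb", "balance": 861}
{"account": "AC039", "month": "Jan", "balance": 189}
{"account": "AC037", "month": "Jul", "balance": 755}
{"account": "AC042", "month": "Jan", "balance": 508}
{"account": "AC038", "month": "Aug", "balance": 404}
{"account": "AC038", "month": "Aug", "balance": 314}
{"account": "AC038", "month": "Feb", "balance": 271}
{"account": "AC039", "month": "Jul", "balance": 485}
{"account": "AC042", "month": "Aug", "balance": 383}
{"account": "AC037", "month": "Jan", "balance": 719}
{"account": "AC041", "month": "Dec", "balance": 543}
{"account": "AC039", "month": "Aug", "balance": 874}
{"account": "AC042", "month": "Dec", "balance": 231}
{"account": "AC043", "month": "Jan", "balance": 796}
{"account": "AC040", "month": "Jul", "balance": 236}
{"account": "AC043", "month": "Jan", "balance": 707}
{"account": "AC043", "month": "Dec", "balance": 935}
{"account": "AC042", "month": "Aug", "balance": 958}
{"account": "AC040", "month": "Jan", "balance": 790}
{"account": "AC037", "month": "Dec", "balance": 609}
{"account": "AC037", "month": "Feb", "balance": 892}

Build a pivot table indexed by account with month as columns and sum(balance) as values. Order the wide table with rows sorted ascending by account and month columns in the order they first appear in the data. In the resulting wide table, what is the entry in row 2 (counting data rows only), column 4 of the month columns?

990

With rows sorted ascending by account, row 2 is account=AC038. month columns in first-appearance order: Feb, Jan, Jul, Aug, Dec; column 4 is Aug.
Long rows with account=AC038, month=Aug: 272 + 404 + 314 = 990.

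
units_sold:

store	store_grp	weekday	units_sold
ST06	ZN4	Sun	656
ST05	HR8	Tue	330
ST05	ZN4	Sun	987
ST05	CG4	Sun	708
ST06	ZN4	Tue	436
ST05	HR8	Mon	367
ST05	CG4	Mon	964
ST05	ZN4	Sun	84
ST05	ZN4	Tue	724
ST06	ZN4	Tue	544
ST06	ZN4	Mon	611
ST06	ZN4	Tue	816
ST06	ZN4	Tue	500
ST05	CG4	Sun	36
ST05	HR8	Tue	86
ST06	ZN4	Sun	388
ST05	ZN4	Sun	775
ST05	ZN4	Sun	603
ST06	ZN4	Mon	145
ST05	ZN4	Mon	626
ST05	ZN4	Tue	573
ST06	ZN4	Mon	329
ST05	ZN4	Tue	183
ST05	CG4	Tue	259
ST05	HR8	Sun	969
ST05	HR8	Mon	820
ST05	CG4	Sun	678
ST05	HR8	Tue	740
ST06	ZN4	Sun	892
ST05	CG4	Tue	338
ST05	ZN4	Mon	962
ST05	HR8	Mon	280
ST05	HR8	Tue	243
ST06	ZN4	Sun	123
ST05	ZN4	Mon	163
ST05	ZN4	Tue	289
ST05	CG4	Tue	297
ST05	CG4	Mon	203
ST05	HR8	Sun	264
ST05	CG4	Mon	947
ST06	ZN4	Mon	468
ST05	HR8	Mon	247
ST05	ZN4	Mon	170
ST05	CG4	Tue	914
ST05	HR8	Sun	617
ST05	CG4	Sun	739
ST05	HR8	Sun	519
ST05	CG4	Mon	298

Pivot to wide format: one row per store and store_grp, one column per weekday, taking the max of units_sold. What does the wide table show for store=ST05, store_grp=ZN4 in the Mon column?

962

Rows with store=ST05, store_grp=ZN4 and weekday=Mon: units_sold values are 626, 962, 163, 170.
max(626, 962, 163, 170) = 962.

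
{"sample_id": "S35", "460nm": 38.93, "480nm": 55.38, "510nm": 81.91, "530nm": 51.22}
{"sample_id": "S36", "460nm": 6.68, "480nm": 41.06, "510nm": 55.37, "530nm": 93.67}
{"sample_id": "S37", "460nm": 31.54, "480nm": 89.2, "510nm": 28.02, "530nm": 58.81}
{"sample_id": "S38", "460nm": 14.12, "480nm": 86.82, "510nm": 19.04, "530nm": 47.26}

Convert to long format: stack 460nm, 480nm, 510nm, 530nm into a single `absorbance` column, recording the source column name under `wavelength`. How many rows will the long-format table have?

16

4 sample_id values × 4 melted columns = 16 rows.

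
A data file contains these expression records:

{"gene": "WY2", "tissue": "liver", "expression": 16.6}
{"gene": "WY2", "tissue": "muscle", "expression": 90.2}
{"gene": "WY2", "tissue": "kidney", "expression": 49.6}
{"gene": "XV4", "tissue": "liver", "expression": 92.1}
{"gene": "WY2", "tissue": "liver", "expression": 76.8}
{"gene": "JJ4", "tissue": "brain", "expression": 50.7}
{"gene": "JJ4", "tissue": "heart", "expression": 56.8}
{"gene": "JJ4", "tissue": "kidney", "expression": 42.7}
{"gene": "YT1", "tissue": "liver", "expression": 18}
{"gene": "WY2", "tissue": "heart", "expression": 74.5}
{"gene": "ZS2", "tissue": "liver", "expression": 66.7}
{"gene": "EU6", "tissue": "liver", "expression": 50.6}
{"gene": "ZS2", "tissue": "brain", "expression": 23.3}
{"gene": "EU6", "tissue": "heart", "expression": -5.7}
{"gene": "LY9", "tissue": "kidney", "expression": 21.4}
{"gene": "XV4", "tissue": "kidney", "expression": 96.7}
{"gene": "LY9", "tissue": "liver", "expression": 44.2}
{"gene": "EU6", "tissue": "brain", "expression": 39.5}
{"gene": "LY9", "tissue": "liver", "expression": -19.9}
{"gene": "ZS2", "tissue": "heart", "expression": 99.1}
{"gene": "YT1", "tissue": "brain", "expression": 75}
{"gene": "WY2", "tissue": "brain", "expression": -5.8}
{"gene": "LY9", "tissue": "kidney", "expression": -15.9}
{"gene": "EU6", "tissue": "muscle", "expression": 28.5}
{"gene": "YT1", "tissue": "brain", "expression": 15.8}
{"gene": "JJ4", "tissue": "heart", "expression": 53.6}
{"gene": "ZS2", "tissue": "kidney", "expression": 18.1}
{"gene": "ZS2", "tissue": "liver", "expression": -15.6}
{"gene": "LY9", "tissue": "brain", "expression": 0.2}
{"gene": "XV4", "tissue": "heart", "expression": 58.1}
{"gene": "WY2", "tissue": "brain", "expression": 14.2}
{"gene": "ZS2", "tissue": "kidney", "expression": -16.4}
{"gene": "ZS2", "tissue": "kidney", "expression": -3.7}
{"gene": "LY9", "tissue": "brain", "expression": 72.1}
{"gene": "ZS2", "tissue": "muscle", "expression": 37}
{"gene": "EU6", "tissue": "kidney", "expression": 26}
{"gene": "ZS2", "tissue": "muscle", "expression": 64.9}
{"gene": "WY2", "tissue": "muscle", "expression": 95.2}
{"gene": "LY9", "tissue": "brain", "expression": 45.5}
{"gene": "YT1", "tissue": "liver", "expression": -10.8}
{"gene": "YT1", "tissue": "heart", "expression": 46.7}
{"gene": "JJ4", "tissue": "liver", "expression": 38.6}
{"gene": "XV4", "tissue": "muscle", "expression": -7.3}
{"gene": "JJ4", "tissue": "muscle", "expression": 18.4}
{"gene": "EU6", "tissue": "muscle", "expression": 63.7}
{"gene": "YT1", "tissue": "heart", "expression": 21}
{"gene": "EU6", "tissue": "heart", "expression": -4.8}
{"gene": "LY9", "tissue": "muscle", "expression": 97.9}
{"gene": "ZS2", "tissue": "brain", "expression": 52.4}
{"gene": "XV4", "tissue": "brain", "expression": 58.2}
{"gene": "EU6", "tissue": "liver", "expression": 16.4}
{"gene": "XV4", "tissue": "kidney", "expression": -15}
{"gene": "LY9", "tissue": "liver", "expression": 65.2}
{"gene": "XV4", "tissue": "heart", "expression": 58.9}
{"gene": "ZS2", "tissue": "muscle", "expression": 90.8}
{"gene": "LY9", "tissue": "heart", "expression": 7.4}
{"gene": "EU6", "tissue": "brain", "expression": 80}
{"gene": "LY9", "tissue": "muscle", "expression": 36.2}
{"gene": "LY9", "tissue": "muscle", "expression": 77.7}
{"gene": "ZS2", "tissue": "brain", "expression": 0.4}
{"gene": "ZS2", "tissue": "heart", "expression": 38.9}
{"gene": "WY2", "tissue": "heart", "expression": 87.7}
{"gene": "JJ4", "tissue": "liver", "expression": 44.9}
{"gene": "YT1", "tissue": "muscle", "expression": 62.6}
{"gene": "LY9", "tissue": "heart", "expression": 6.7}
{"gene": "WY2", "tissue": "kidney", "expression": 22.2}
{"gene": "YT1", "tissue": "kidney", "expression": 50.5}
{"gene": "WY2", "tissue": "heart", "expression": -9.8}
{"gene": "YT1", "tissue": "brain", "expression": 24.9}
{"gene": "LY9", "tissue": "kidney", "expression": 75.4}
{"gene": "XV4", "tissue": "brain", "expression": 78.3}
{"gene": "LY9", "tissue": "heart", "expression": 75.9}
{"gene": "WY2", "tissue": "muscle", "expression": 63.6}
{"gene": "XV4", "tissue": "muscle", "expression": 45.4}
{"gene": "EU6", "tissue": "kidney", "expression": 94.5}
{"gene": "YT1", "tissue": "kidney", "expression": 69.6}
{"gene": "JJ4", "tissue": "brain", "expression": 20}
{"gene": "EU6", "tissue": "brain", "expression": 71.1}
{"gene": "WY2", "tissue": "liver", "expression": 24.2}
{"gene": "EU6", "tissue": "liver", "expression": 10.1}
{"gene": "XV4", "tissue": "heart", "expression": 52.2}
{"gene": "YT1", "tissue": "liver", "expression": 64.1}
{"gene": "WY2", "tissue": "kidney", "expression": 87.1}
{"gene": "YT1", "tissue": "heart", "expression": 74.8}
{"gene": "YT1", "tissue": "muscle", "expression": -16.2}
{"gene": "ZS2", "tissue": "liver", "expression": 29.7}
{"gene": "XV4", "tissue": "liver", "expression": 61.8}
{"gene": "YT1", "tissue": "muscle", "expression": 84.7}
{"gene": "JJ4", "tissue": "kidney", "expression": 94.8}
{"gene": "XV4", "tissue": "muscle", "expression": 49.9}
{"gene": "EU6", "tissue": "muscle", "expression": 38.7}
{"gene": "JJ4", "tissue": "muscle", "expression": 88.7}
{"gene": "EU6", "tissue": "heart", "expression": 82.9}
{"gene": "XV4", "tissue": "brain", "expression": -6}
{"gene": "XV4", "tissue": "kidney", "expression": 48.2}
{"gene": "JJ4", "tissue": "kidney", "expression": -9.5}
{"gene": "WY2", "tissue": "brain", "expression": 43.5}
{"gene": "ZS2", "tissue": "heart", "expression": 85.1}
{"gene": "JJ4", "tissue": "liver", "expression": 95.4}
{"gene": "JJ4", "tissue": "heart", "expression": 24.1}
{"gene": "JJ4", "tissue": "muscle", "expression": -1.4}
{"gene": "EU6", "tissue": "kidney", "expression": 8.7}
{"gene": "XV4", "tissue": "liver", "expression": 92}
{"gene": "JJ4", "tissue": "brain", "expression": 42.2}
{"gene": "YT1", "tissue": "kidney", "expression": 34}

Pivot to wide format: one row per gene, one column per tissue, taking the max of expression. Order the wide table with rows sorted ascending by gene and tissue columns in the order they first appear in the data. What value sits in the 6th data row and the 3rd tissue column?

69.6

With rows sorted ascending by gene, row 6 is gene=YT1. tissue columns in first-appearance order: liver, muscle, kidney, brain, heart; column 3 is kidney.
Long rows with gene=YT1, tissue=kidney: max(50.5, 69.6, 34) = 69.6.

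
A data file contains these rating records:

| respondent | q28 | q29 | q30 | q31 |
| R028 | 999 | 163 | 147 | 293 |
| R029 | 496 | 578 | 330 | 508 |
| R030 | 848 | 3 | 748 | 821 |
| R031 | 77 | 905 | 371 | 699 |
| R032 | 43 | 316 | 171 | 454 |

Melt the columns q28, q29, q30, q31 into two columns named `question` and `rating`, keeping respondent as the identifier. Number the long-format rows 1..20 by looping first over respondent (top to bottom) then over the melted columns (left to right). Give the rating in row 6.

20 rows total (5 × 4). Row 6: index ⌊(6-1)/4⌋ = 1 into respondent → R029; (6-1) mod 4 = 1 into the melted columns → q29.
So row 6 is (R029, q29, 578); rating = 578.

578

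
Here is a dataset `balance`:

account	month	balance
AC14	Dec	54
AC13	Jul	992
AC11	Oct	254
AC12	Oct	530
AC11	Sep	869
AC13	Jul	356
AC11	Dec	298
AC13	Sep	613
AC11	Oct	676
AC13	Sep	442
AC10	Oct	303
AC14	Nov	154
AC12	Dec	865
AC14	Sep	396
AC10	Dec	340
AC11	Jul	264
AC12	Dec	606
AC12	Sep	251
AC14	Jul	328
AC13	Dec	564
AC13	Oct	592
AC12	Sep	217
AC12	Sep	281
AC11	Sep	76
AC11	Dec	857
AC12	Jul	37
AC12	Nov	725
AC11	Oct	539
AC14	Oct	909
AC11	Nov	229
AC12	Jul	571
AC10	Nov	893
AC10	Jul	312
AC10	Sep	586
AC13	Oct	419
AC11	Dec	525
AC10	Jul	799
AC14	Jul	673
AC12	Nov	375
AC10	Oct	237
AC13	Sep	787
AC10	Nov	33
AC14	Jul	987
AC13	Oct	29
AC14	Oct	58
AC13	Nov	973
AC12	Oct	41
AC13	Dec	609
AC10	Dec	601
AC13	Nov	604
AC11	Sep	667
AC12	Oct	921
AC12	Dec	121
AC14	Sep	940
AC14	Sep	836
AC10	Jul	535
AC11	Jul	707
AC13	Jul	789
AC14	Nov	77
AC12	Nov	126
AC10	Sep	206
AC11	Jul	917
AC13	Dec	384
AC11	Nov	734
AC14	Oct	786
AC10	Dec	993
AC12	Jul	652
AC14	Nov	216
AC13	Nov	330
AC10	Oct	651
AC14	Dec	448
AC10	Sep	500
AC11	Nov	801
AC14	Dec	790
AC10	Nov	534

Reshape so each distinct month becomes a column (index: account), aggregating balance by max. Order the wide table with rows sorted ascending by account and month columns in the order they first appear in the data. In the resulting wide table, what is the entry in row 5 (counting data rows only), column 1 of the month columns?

790

With rows sorted ascending by account, row 5 is account=AC14. month columns in first-appearance order: Dec, Jul, Oct, Sep, Nov; column 1 is Dec.
Long rows with account=AC14, month=Dec: max(54, 448, 790) = 790.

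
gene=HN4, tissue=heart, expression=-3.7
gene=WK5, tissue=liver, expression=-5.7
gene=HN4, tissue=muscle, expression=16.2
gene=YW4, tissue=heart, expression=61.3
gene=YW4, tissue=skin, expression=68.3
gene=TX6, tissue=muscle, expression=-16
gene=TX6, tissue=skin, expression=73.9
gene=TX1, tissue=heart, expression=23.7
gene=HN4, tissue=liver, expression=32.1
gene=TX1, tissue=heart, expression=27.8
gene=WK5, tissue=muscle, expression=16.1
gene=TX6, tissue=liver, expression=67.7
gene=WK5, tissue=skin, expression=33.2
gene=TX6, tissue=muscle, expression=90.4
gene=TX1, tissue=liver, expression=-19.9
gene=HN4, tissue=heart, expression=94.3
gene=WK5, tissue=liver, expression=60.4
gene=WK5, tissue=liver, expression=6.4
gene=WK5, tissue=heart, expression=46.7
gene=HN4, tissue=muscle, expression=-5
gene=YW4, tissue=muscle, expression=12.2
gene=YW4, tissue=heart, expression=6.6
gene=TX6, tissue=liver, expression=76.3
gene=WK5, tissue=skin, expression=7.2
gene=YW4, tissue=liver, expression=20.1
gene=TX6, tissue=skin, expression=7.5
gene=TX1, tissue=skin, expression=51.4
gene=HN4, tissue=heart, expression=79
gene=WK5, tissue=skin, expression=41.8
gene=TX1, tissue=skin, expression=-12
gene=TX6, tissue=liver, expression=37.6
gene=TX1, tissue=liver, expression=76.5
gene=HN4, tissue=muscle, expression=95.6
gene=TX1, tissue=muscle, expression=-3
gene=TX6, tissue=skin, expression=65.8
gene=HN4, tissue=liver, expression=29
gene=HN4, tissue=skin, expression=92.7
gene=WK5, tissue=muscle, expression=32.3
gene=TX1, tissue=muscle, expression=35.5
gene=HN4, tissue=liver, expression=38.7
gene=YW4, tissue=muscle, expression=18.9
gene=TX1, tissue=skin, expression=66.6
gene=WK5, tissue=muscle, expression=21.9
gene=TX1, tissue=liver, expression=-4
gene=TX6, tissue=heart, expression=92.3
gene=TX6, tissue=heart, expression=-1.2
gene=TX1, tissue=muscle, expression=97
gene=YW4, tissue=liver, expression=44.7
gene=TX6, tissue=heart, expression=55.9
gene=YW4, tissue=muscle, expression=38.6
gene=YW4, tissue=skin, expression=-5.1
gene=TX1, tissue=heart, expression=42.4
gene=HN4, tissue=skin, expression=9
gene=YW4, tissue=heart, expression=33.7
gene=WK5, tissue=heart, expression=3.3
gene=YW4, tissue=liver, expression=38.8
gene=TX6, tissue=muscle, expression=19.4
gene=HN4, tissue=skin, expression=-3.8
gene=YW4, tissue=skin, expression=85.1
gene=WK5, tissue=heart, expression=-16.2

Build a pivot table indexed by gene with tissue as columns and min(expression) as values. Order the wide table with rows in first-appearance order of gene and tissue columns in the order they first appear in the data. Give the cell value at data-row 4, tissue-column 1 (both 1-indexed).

With rows in first-appearance order of gene, row 4 is gene=TX6. tissue columns in first-appearance order: heart, liver, muscle, skin; column 1 is heart.
Long rows with gene=TX6, tissue=heart: min(92.3, -1.2, 55.9) = -1.2.

-1.2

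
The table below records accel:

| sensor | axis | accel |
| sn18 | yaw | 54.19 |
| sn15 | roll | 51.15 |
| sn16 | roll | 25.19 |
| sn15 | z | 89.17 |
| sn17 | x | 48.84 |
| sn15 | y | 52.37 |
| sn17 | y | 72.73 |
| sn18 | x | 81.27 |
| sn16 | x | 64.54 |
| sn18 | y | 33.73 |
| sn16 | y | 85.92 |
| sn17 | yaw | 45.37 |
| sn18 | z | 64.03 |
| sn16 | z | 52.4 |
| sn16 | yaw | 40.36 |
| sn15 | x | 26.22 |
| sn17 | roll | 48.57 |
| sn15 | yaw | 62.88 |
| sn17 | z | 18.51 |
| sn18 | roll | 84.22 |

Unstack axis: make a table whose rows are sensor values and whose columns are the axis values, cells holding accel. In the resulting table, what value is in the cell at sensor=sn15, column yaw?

62.88

Wide layout: rows indexed by sensor, columns are the 5 distinct axis values (yaw, roll, z, x, y).
Cell (sensor=sn15, axis=yaw) draws from the long row where sensor=sn15 and axis=yaw, which has accel=62.88.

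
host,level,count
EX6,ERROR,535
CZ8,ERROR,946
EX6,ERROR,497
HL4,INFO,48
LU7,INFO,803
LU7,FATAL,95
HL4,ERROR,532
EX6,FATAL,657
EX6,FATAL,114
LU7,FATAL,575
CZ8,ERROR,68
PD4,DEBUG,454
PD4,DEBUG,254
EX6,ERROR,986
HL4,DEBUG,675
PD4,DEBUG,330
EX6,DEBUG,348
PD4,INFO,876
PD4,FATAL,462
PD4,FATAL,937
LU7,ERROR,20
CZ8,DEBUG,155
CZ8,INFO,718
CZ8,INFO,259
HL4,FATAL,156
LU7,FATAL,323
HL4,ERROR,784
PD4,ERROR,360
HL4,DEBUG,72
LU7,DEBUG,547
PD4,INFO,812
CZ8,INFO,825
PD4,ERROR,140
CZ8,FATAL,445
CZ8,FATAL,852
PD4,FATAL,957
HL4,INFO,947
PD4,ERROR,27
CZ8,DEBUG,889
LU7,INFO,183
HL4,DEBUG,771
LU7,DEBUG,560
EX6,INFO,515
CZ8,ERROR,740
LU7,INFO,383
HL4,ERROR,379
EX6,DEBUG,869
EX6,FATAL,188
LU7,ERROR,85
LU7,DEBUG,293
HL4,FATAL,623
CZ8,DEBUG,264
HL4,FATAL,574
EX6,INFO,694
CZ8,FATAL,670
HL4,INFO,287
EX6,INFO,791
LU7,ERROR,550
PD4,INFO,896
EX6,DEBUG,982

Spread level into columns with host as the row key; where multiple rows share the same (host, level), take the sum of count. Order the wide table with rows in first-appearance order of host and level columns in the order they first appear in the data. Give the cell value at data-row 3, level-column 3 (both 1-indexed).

1353

With rows in first-appearance order of host, row 3 is host=HL4. level columns in first-appearance order: ERROR, INFO, FATAL, DEBUG; column 3 is FATAL.
Long rows with host=HL4, level=FATAL: 156 + 623 + 574 = 1353.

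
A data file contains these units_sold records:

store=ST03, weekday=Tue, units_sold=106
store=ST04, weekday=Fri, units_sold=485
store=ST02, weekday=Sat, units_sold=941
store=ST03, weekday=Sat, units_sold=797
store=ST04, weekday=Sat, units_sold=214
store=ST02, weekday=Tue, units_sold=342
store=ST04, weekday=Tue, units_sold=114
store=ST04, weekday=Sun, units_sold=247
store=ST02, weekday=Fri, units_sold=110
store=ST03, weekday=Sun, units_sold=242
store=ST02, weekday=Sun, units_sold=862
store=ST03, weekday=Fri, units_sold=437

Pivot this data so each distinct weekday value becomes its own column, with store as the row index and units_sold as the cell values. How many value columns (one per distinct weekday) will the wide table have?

4

4 distinct weekday values: Sat, Tue, Sun, Fri.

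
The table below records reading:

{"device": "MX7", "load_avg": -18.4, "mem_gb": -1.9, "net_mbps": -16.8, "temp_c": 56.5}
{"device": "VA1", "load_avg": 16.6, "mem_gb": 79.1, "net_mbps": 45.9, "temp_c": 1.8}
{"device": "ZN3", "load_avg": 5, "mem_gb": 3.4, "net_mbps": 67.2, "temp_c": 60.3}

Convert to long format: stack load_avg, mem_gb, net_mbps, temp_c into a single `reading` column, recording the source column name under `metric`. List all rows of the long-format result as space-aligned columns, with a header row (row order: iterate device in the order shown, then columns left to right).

device  metric    reading
MX7     load_avg  -18.4  
MX7     mem_gb    -1.9   
MX7     net_mbps  -16.8  
MX7     temp_c    56.5   
VA1     load_avg  16.6   
VA1     mem_gb    79.1   
VA1     net_mbps  45.9   
VA1     temp_c    1.8    
ZN3     load_avg  5      
ZN3     mem_gb    3.4    
ZN3     net_mbps  67.2   
ZN3     temp_c    60.3   

Each (device, column) pair becomes one row: 3 × 4 = 12 rows.
For example, (MX7, load_avg) → reading=-18.4.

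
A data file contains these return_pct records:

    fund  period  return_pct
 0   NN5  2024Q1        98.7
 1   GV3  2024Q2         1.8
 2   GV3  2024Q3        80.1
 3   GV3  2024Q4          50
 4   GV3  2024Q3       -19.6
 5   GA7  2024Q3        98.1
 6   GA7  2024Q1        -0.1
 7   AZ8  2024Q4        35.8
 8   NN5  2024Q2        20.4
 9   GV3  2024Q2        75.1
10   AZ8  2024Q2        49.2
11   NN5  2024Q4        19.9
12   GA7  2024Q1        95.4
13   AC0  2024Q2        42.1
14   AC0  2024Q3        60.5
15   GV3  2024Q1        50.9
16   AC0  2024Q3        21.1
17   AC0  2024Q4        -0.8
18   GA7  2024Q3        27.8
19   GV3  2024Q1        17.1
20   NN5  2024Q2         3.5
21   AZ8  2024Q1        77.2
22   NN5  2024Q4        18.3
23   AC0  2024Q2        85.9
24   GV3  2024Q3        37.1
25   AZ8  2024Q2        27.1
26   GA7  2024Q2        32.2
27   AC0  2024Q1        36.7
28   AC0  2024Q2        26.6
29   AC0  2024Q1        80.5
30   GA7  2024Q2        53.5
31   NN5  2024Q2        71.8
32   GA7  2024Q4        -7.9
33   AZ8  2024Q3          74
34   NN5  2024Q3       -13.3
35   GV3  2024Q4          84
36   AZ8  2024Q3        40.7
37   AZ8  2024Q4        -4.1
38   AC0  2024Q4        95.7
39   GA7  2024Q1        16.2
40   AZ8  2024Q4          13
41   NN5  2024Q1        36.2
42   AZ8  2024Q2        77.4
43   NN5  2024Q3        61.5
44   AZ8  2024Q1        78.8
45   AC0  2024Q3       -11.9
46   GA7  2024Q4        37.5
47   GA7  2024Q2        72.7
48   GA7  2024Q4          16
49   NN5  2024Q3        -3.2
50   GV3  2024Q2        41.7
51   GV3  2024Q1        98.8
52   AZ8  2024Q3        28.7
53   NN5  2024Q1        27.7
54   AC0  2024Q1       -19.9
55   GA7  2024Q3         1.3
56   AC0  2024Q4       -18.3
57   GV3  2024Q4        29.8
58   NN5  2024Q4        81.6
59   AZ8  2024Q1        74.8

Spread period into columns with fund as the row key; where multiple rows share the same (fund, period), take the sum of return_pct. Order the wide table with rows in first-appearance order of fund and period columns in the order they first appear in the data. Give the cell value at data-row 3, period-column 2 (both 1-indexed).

With rows in first-appearance order of fund, row 3 is fund=GA7. period columns in first-appearance order: 2024Q1, 2024Q2, 2024Q3, 2024Q4; column 2 is 2024Q2.
Long rows with fund=GA7, period=2024Q2: 32.2 + 53.5 + 72.7 = 158.4.

158.4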